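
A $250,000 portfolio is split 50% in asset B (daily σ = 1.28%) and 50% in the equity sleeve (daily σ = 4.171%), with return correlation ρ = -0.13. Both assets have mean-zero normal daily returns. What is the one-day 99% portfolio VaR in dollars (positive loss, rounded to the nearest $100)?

$12,200

σ_p² = 0.5²·1.28² + 0.5²·4.171² + 2·-0.13·0.5·0.5·1.28·4.171 = 4.4119 (%²).
σ_p = √4.4119 = 2.100%.
At 99%, z = 2.326.
VaR = 2.326 × 2.100% = 4.885%; on $250,000 that is $12,212.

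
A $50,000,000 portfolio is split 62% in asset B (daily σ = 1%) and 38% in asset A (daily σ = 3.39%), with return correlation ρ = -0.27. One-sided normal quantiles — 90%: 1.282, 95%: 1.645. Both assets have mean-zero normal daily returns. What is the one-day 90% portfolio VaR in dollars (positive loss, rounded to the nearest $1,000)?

$814,000

σ_p² = 0.62²·1² + 0.38²·3.39² + 2·-0.27·0.62·0.38·1·3.39 = 1.6126 (%²).
σ_p = √1.6126 = 1.270%.
VaR = 1.282 × 1.270% = 1.628%; on $50,000,000 that is $814,000.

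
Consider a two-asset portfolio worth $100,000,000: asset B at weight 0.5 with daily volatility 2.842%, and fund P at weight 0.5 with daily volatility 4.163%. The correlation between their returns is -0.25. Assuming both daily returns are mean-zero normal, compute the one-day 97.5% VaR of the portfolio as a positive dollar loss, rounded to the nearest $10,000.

σ_p² = 0.5²·2.842² + 0.5²·4.163² + 2·-0.25·0.5·0.5·2.842·4.163 = 4.8730 (%²).
σ_p = √4.8730 = 2.207%.
At 97.5%, z = 1.960.
VaR = 1.960 × 2.207% = 4.326%; on $100,000,000 that is $4,326,000.

$4,330,000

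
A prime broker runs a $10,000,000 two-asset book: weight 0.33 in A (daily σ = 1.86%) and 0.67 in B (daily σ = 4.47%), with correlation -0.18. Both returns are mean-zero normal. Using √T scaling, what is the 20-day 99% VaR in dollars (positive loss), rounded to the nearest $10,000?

$3,070,000

σ_p = √(0.33²·1.86² + 0.67²·4.47² + 2·-0.18·0.33·0.67·1.86·4.47) = 2.947%.
σ_{20d} = 2.947% × √20 = 13.179%.
z(99%) = 2.326.
VaR = 2.326 × 13.179% = 30.654%; on $10,000,000 that is $3,065,400.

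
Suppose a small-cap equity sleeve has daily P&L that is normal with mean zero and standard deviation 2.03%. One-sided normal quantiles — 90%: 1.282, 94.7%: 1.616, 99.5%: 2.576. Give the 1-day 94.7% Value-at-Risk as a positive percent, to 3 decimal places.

3.280%

VaR = z·σ = 1.616 × 2.03% = 3.280%.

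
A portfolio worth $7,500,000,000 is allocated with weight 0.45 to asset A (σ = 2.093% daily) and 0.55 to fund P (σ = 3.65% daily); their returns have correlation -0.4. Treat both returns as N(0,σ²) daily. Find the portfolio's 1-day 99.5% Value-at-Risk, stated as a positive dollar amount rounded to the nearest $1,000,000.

$356,000,000

σ_p² = 0.45²·2.093² + 0.55²·3.65² + 2·-0.4·0.45·0.55·2.093·3.65 = 3.4045 (%²).
σ_p = √3.4045 = 1.845%.
At 99.5%, z = 2.576.
VaR = 2.576 × 1.845% = 4.753%; on $7,500,000,000 that is $356,475,000.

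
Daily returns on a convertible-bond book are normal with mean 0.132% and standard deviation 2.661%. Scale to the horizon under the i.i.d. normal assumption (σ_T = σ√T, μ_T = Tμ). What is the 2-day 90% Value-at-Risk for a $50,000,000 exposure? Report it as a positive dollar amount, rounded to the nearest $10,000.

$2,280,000

At 90%, z = 1.282.
σ_{2d} = 2.661% × √2 = 3.763%; μ_{2d} = 2 × 0.132% = 0.264%.
VaR = −(0.264%) + 1.282 × 3.763% = 4.560%.
On $50,000,000: 0.04560 × $50,000,000 = $2,280,000.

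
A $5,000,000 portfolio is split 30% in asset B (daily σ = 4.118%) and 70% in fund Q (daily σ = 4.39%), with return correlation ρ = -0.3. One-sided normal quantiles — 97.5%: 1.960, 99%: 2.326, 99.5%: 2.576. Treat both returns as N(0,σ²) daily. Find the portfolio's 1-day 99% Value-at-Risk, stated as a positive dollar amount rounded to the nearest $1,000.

σ_p² = 0.3²·4.118² + 0.7²·4.39² + 2·-0.3·0.3·0.7·4.118·4.39 = 8.6917 (%²).
σ_p = √8.6917 = 2.948%.
VaR = 2.326 × 2.948% = 6.857%; on $5,000,000 that is $342,850.

$343,000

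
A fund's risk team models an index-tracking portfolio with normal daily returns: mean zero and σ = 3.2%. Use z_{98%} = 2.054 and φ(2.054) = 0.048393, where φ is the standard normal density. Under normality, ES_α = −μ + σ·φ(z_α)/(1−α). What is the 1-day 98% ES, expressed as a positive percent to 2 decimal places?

7.74%

Tail multiplier: φ(z)/(1−α) = 0.048393 / 0.02 = 2.420.
ES = 3.2% × 2.420 = 7.744%.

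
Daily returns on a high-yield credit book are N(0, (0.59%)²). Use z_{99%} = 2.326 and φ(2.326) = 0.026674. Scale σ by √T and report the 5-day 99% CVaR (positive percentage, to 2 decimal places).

σ_{5d} = 0.59% × √5 = 1.319%.
ES multiplier = φ(z)/(1−α) = 0.026674/0.01 = 2.667.
ES = 1.319% × 2.667 = 3.518%.

3.52%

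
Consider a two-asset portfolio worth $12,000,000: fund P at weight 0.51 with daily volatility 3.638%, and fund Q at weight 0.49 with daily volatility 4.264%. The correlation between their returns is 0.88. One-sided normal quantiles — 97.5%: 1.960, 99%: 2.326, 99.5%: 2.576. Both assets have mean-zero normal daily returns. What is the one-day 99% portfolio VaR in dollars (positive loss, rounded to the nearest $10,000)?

$1,070,000

σ_p² = 0.51²·3.638² + 0.49²·4.264² + 2·0.88·0.51·0.49·3.638·4.264 = 14.6306 (%²).
σ_p = √14.6306 = 3.825%.
VaR = 2.326 × 3.825% = 8.897%; on $12,000,000 that is $1,067,640.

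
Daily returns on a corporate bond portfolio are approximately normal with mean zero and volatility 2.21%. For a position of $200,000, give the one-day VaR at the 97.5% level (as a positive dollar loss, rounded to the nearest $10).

At 97.5% one-sided, z = 1.960.
VaR = z·σ = 1.960 × 2.21% = 4.332%.
On $200,000: 0.04332 × $200,000 = $8,664.

$8,660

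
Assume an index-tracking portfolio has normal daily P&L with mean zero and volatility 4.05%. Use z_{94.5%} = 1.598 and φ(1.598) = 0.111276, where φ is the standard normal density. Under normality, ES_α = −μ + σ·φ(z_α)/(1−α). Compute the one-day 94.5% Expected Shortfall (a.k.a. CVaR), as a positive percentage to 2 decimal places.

8.19%

Tail multiplier: φ(z)/(1−α) = 0.111276 / 0.055 = 2.023.
ES = 4.05% × 2.023 = 8.193%.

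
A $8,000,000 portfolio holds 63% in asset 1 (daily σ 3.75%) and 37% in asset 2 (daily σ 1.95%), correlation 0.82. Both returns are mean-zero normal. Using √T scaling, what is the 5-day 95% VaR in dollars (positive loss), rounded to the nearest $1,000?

σ_p = √(0.63²·3.75² + 0.37²·1.95² + 2·0.82·0.63·0.37·3.75·1.95) = 2.983%.
σ_{5d} = 2.983% × √5 = 6.670%.
z(95%) = 1.645.
VaR = 1.645 × 6.670% = 10.972%; on $8,000,000 that is $877,760.

$878,000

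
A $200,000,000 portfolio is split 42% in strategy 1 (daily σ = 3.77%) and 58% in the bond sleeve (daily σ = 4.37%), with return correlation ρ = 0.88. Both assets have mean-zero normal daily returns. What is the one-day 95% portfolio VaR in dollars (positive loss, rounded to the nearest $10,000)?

$13,160,000

σ_p² = 0.42²·3.77² + 0.58²·4.37² + 2·0.88·0.42·0.58·3.77·4.37 = 15.9947 (%²).
σ_p = √15.9947 = 3.999%.
At 95%, z = 1.645.
VaR = 1.645 × 3.999% = 6.578%; on $200,000,000 that is $13,156,000.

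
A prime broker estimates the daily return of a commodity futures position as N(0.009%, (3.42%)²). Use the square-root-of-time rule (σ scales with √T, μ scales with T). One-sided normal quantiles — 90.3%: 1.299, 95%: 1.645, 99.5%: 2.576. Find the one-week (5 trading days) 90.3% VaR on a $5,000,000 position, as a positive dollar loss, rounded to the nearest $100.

$494,400

σ_{5d} = 3.42% × √5 = 7.647%; μ_{5d} = 5 × 0.009% = 0.045%.
VaR = −(0.045%) + 1.299 × 7.647% = 9.888%.
On $5,000,000: 0.09888 × $5,000,000 = $494,400.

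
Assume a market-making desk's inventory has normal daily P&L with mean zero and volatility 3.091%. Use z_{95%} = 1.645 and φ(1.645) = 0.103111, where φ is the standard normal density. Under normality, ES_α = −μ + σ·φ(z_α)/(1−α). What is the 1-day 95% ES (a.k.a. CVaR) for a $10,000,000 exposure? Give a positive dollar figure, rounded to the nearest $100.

$637,400

Tail multiplier: φ(z)/(1−α) = 0.103111 / 0.05 = 2.062.
ES = 3.091% × 2.062 = 6.374%.
On $10,000,000: 0.06374 × $10,000,000 = $637,400.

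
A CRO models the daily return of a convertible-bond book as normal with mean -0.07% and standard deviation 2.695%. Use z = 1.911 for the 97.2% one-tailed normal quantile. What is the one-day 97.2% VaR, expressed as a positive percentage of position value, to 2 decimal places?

VaR = −μ + z·σ = −(-0.07%) + 1.911 × 2.695% = 5.220%.

5.22%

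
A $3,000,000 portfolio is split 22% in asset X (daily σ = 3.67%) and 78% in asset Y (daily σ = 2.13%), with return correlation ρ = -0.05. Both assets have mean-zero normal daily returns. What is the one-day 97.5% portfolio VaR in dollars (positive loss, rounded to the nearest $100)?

σ_p² = 0.22²·3.67² + 0.78²·2.13² + 2·-0.05·0.22·0.78·3.67·2.13 = 3.2780 (%²).
σ_p = √3.2780 = 1.811%.
At 97.5%, z = 1.960.
VaR = 1.960 × 1.811% = 3.550%; on $3,000,000 that is $106,500.

$106,500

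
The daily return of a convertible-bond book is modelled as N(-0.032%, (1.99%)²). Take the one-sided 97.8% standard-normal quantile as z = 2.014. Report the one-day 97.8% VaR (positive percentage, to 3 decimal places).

4.040%

VaR = −μ + z·σ = −(-0.032%) + 2.014 × 1.99% = 4.040%.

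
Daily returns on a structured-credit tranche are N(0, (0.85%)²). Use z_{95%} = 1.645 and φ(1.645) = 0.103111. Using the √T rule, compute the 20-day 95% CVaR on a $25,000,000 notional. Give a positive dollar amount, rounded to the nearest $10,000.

$1,960,000

σ_{20d} = 0.85% × √20 = 3.801%.
ES multiplier = φ(z)/(1−α) = 0.103111/0.05 = 2.062.
ES = 3.801% × 2.062 = 7.838%; on $25,000,000: $1,959,500.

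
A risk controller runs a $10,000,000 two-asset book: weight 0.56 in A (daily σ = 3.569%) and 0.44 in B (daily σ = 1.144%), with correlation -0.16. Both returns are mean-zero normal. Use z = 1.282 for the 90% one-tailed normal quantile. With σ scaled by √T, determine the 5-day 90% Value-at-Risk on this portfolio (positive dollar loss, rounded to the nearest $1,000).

σ_p = √(0.56²·3.569² + 0.44²·1.144² + 2·-0.16·0.56·0.44·3.569·1.144) = 1.981%.
σ_{5d} = 1.981% × √5 = 4.430%.
VaR = 1.282 × 4.430% = 5.679%; on $10,000,000 that is $567,900.

$568,000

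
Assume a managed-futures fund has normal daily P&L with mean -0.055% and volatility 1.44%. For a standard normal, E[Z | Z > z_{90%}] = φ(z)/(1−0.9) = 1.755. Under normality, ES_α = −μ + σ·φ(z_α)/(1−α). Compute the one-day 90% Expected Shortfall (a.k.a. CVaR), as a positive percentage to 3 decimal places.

2.582%

ES = −(-0.055%) + 1.44% × 1.755 = 2.582%.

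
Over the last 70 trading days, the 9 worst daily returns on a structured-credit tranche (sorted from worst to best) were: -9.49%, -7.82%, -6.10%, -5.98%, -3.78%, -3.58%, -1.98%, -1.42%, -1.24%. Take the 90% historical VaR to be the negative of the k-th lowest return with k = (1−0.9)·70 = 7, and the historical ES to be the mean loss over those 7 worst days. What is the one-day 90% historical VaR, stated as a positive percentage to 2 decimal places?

k = 7; the 7th lowest return is -1.98%, so VaR = 1.98%.

1.98%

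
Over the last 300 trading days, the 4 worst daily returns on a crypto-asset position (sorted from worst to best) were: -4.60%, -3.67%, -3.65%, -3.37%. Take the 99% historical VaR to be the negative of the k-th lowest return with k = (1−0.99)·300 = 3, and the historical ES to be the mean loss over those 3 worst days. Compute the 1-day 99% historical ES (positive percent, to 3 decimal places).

The 3 worst returns sum to -11.92%.
ES = −(-11.92%) / 3 = 3.9733…% ≈ 3.973%.

3.973%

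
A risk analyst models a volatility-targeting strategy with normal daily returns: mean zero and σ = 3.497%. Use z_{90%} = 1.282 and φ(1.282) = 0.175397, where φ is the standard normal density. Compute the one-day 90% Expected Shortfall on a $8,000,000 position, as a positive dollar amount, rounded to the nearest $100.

Tail multiplier: φ(z)/(1−α) = 0.175397 / 0.1 = 1.754.
ES = 3.497% × 1.754 = 6.134%.
On $8,000,000: 0.06134 × $8,000,000 = $490,720.

$490,700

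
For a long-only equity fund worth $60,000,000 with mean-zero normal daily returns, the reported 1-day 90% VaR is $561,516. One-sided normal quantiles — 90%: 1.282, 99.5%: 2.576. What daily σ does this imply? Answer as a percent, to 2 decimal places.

VaR as a fraction: $561,516 / $60,000,000 = 0.936%.
σ = VaR / z = 0.936% / 1.282 = 0.730%.

0.73%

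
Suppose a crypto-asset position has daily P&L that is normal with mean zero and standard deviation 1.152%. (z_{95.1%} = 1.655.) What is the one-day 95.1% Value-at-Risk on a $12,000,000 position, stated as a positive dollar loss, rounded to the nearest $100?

VaR = z·σ = 1.655 × 1.152% = 1.907%.
On $12,000,000: 0.01907 × $12,000,000 = $228,840.

$228,800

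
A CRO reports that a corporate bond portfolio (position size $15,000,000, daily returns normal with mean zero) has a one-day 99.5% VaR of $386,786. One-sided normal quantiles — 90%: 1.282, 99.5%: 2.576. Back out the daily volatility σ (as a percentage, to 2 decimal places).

1.00%

VaR as a fraction: $386,786 / $15,000,000 = 2.579%.
σ = VaR / z = 2.579% / 2.576 = 1.001%.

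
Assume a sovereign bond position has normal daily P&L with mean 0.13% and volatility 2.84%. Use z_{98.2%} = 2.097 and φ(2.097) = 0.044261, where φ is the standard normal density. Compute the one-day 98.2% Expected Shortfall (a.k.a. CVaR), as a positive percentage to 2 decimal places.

6.85%

Tail multiplier: φ(z)/(1−α) = 0.044261 / 0.018 = 2.459.
ES = −(0.13%) + 2.84% × 2.459 = 6.854%.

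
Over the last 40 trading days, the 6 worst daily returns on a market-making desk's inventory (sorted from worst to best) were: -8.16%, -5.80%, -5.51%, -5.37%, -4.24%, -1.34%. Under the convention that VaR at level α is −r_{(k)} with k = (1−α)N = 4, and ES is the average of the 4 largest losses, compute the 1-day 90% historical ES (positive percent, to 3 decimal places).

6.210%

The 4 worst returns sum to -24.84%.
ES = −(-24.84%) / 4 = 6.21% ≈ 6.210%.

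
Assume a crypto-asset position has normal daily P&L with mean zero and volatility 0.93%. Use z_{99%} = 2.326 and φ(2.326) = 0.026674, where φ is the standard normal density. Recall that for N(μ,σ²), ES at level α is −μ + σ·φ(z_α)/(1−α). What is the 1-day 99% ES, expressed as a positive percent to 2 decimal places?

2.48%

Tail multiplier: φ(z)/(1−α) = 0.026674 / 0.01 = 2.667.
ES = 0.93% × 2.667 = 2.480%.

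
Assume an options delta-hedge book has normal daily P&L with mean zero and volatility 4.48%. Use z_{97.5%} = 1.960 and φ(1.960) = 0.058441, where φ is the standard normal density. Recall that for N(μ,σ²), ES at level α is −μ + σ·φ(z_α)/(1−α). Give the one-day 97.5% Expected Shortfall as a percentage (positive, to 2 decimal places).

Tail multiplier: φ(z)/(1−α) = 0.058441 / 0.025 = 2.338.
ES = 4.48% × 2.338 = 10.474%.

10.47%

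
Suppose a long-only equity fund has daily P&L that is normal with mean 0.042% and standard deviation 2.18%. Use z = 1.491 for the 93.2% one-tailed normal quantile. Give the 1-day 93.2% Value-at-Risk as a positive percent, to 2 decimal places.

VaR = −μ + z·σ = −(0.042%) + 1.491 × 2.18% = 3.208%.

3.21%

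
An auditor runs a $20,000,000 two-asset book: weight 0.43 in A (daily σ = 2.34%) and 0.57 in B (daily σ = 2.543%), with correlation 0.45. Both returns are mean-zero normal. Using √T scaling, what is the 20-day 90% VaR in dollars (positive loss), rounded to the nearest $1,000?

σ_p = √(0.43²·2.34² + 0.57²·2.543² + 2·0.45·0.43·0.57·2.34·2.543) = 2.104%.
σ_{20d} = 2.104% × √20 = 9.409%.
z(90%) = 1.282.
VaR = 1.282 × 9.409% = 12.062%; on $20,000,000 that is $2,412,400.

$2,412,000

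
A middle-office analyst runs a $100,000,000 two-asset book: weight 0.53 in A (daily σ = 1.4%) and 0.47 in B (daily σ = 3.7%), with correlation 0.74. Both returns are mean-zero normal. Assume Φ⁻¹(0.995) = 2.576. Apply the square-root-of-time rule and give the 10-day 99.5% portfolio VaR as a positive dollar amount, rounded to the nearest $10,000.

$19,080,000

σ_p = √(0.53²·1.4² + 0.47²·3.7² + 2·0.74·0.53·0.47·1.4·3.7) = 2.342%.
σ_{10d} = 2.342% × √10 = 7.406%.
VaR = 2.576 × 7.406% = 19.078%; on $100,000,000 that is $19,078,000.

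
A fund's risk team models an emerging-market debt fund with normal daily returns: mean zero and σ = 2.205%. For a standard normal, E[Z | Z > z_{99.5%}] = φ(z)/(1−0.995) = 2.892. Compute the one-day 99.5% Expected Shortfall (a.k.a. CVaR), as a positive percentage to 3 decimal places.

ES = 2.205% × 2.892 = 6.377%.

6.377%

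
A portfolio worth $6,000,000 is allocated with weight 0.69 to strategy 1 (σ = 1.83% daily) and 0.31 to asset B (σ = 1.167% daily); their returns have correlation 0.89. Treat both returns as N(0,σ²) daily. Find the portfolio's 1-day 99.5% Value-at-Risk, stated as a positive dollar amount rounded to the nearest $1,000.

σ_p² = 0.69²·1.83² + 0.31²·1.167² + 2·0.89·0.69·0.31·1.83·1.167 = 2.5384 (%²).
σ_p = √2.5384 = 1.593%.
At 99.5%, z = 2.576.
VaR = 2.576 × 1.593% = 4.104%; on $6,000,000 that is $246,240.

$246,000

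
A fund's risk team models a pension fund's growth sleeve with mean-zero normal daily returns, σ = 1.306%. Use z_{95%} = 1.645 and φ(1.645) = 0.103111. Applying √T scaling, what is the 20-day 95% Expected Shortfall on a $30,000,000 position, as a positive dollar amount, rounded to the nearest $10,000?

$3,610,000

σ_{20d} = 1.306% × √20 = 5.841%.
ES multiplier = φ(z)/(1−α) = 0.103111/0.05 = 2.062.
ES = 5.841% × 2.062 = 12.044%; on $30,000,000: $3,613,200.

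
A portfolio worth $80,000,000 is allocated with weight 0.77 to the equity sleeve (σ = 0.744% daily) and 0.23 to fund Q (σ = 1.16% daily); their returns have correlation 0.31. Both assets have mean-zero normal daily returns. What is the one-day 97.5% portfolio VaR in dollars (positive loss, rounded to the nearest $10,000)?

$1,100,000

σ_p² = 0.77²·0.744² + 0.23²·1.16² + 2·0.31·0.77·0.23·0.744·1.16 = 0.4941 (%²).
σ_p = √0.4941 = 0.703%.
At 97.5%, z = 1.960.
VaR = 1.960 × 0.703% = 1.378%; on $80,000,000 that is $1,102,400.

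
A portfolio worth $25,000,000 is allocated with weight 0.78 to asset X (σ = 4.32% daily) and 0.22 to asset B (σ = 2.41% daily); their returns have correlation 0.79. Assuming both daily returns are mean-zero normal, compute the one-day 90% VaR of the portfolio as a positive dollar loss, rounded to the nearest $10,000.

σ_p² = 0.78²·4.32² + 0.22²·2.41² + 2·0.79·0.78·0.22·4.32·2.41 = 14.4581 (%²).
σ_p = √14.4581 = 3.802%.
At 90%, z = 1.282.
VaR = 1.282 × 3.802% = 4.874%; on $25,000,000 that is $1,218,500.

$1,220,000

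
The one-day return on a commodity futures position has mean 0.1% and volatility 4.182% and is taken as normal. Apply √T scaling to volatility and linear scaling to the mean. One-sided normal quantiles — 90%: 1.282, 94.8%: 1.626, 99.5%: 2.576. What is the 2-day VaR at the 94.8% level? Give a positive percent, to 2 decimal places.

σ_{2d} = 4.182% × √2 = 5.914%; μ_{2d} = 2 × 0.1% = 0.200%.
VaR = −(0.200%) + 1.626 × 5.914% = 9.416%.

9.42%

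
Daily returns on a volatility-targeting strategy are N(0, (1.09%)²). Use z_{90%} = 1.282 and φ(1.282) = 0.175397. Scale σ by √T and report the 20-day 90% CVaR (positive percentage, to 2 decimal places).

8.55%

σ_{20d} = 1.09% × √20 = 4.875%.
ES multiplier = φ(z)/(1−α) = 0.175397/0.1 = 1.754.
ES = 4.875% × 1.754 = 8.551%.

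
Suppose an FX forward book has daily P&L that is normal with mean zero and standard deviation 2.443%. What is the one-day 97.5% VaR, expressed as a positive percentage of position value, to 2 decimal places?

At 97.5% one-sided, z = 1.960.
VaR = z·σ = 1.960 × 2.443% = 4.788%.

4.79%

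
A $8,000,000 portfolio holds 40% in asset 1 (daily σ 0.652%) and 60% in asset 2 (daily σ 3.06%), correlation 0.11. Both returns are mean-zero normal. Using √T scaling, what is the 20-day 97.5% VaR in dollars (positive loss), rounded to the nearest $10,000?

σ_p = √(0.4²·0.652² + 0.6²·3.06² + 2·0.11·0.4·0.6·0.652·3.06) = 1.883%.
σ_{20d} = 1.883% × √20 = 8.421%.
z(97.5%) = 1.960.
VaR = 1.960 × 8.421% = 16.505%; on $8,000,000 that is $1,320,400.

$1,320,000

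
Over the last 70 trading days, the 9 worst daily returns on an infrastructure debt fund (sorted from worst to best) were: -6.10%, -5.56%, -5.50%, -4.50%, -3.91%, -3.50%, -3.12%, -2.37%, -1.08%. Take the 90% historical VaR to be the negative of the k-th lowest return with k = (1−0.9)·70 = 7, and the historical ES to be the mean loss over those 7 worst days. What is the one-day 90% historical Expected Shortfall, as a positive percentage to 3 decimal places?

4.599%

The 7 worst returns sum to -32.19%.
ES = −(-32.19%) / 7 = 4.5985…% ≈ 4.599%.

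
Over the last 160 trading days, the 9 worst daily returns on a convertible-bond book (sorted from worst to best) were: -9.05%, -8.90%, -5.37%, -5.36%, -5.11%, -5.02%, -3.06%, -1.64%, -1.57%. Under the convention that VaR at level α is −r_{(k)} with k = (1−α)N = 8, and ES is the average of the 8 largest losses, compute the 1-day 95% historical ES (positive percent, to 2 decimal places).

5.44%

The 8 worst returns sum to -43.51%.
ES = −(-43.51%) / 8 = 5.43875% ≈ 5.44%.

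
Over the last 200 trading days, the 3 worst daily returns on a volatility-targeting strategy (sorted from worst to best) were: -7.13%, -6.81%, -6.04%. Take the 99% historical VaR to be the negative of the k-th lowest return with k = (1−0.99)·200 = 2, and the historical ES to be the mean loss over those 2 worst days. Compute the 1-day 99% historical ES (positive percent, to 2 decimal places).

6.97%

The 2 worst returns sum to -13.94%.
ES = −(-13.94%) / 2 = 6.97%.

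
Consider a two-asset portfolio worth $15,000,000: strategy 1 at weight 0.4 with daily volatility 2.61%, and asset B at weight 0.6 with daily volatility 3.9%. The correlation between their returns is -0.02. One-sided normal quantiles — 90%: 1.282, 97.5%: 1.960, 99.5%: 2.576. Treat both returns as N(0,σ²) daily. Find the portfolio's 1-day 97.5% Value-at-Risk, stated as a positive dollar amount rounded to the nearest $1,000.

$748,000

σ_p² = 0.4²·2.61² + 0.6²·3.9² + 2·-0.02·0.4·0.6·2.61·3.9 = 6.4678 (%²).
σ_p = √6.4678 = 2.543%.
VaR = 1.960 × 2.543% = 4.984%; on $15,000,000 that is $747,600.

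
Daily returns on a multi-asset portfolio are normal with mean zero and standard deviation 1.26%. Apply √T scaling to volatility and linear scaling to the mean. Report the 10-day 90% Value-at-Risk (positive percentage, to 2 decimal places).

5.11%

At 90%, z = 1.282.
σ_{10d} = 1.26% × √10 = 3.984%.
VaR = 1.282 × 3.984% = 5.107%.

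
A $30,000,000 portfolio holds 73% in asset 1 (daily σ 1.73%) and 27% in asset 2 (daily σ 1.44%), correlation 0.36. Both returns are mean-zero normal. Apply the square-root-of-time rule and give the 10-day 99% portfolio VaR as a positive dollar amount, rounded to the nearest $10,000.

σ_p = √(0.73²·1.73² + 0.27²·1.44² + 2·0.36·0.73·0.27·1.73·1.44) = 1.449%.
σ_{10d} = 1.449% × √10 = 4.582%.
z(99%) = 2.326.
VaR = 2.326 × 4.582% = 10.658%; on $30,000,000 that is $3,197,400.

$3,200,000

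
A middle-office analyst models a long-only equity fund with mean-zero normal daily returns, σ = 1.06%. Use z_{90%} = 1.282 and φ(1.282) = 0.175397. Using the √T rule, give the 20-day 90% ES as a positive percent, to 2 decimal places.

σ_{20d} = 1.06% × √20 = 4.740%.
ES multiplier = φ(z)/(1−α) = 0.175397/0.1 = 1.754.
ES = 4.740% × 1.754 = 8.314%.

8.31%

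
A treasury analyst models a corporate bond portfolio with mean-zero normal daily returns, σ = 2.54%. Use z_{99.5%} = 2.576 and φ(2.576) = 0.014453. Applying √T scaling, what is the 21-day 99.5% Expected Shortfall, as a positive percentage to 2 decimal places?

σ_{21d} = 2.54% × √21 = 11.640%.
ES multiplier = φ(z)/(1−α) = 0.014453/0.005 = 2.891.
ES = 11.640% × 2.891 = 33.651%.

33.65%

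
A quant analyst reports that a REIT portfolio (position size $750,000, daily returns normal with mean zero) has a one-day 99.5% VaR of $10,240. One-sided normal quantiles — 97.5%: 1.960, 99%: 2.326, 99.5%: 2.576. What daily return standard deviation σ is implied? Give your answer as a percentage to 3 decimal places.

0.530%

VaR as a fraction: $10,240 / $750,000 = 1.365%.
σ = VaR / z = 1.365% / 2.576 = 0.530%.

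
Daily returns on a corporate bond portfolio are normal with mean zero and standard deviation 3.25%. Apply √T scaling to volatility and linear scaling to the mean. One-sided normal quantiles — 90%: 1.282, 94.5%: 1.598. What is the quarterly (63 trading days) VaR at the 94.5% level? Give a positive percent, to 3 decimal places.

σ_{63d} = 3.25% × √63 = 25.796%.
VaR = 1.598 × 25.796% = 41.222%.

41.222%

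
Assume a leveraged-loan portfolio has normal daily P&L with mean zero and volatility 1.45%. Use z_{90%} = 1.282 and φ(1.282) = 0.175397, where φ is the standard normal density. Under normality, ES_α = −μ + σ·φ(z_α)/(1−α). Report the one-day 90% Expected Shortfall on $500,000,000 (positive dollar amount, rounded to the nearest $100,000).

Tail multiplier: φ(z)/(1−α) = 0.175397 / 0.1 = 1.754.
ES = 1.45% × 1.754 = 2.543%.
On $500,000,000: 0.02543 × $500,000,000 = $12,715,000.

$12,700,000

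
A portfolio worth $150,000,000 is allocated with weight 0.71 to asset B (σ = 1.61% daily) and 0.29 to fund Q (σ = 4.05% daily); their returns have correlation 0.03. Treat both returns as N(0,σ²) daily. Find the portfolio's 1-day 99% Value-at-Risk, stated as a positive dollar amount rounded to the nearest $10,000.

σ_p² = 0.71²·1.61² + 0.29²·4.05² + 2·0.03·0.71·0.29·1.61·4.05 = 2.7667 (%²).
σ_p = √2.7667 = 1.663%.
At 99%, z = 2.326.
VaR = 2.326 × 1.663% = 3.868%; on $150,000,000 that is $5,802,000.

$5,800,000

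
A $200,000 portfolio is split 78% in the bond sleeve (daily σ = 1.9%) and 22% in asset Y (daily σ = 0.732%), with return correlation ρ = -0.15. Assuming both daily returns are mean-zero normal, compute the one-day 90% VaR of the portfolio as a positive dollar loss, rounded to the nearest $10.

$3,760

σ_p² = 0.78²·1.9² + 0.22²·0.732² + 2·-0.15·0.78·0.22·1.9·0.732 = 2.1507 (%²).
σ_p = √2.1507 = 1.467%.
At 90%, z = 1.282.
VaR = 1.282 × 1.467% = 1.881%; on $200,000 that is $3,762.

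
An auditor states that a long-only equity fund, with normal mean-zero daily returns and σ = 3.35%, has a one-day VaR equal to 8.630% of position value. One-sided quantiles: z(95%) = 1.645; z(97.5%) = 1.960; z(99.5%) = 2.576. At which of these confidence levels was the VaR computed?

99.5%

Implied z = VaR/σ = 8.630 / 3.35 = 2.576.
This matches z(99.5%) = 2.576.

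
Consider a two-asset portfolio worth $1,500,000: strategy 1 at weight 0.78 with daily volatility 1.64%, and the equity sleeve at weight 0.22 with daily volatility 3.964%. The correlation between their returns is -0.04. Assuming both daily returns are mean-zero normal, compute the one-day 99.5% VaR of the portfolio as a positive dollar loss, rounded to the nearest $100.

σ_p² = 0.78²·1.64² + 0.22²·3.964² + 2·-0.04·0.78·0.22·1.64·3.964 = 2.3076 (%²).
σ_p = √2.3076 = 1.519%.
At 99.5%, z = 2.576.
VaR = 2.576 × 1.519% = 3.913%; on $1,500,000 that is $58,695.

$58,700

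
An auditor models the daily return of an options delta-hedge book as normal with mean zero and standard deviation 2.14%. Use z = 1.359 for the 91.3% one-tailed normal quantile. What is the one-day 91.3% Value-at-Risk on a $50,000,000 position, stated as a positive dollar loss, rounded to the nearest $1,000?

$1,454,000

VaR = z·σ = 1.359 × 2.14% = 2.908%.
On $50,000,000: 0.02908 × $50,000,000 = $1,454,000.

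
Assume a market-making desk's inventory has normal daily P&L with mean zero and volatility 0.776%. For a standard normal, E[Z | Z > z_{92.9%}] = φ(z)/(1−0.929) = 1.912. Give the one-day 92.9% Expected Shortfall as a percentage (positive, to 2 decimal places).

1.48%

ES = 0.776% × 1.912 = 1.484%.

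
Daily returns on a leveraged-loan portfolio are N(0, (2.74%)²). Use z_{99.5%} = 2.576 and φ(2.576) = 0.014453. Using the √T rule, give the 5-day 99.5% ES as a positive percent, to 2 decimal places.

17.71%

σ_{5d} = 2.74% × √5 = 6.127%.
ES multiplier = φ(z)/(1−α) = 0.014453/0.005 = 2.891.
ES = 6.127% × 2.891 = 17.713%.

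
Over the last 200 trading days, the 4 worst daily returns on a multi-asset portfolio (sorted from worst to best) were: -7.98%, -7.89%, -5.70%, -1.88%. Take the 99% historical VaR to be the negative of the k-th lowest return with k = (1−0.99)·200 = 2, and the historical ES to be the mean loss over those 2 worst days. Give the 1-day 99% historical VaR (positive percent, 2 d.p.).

k = 2; the 2nd lowest return is -7.89%, so VaR = 7.89%.

7.89%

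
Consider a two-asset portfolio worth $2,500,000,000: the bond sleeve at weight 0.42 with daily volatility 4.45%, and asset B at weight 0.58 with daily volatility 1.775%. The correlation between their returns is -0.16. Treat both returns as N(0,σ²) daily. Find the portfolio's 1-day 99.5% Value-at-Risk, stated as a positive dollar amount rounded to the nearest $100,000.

$127,800,000

σ_p² = 0.42²·4.45² + 0.58²·1.775² + 2·-0.16·0.42·0.58·4.45·1.775 = 3.9373 (%²).
σ_p = √3.9373 = 1.984%.
At 99.5%, z = 2.576.
VaR = 2.576 × 1.984% = 5.111%; on $2,500,000,000 that is $127,775,000.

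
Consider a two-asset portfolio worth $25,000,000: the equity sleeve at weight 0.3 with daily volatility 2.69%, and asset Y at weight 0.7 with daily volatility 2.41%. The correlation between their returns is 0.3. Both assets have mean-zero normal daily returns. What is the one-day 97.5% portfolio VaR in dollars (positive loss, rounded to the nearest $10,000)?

σ_p² = 0.3²·2.69² + 0.7²·2.41² + 2·0.3·0.3·0.7·2.69·2.41 = 4.3141 (%²).
σ_p = √4.3141 = 2.077%.
At 97.5%, z = 1.960.
VaR = 1.960 × 2.077% = 4.071%; on $25,000,000 that is $1,017,750.

$1,020,000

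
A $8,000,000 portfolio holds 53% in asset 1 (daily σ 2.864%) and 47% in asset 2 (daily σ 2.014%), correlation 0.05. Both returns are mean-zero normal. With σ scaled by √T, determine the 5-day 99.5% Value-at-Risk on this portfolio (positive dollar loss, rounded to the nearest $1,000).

σ_p = √(0.53²·2.864² + 0.47²·2.014² + 2·0.05·0.53·0.47·2.864·2.014) = 1.829%.
σ_{5d} = 1.829% × √5 = 4.090%.
z(99.5%) = 2.576.
VaR = 2.576 × 4.090% = 10.536%; on $8,000,000 that is $842,880.

$843,000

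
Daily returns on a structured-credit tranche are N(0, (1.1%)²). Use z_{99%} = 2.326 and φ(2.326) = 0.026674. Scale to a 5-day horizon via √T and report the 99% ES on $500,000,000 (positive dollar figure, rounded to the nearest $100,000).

σ_{5d} = 1.1% × √5 = 2.460%.
ES multiplier = φ(z)/(1−α) = 0.026674/0.01 = 2.667.
ES = 2.460% × 2.667 = 6.561%; on $500,000,000: $32,805,000.

$32,800,000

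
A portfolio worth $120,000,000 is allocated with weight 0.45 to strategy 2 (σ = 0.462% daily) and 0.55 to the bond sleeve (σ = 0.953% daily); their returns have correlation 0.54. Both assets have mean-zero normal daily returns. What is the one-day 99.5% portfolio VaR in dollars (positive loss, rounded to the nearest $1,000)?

σ_p² = 0.45²·0.462² + 0.55²·0.953² + 2·0.54·0.45·0.55·0.462·0.953 = 0.4356 (%²).
σ_p = √0.4356 = 0.660%.
At 99.5%, z = 2.576.
VaR = 2.576 × 0.660% = 1.700%; on $120,000,000 that is $2,040,000.

$2,040,000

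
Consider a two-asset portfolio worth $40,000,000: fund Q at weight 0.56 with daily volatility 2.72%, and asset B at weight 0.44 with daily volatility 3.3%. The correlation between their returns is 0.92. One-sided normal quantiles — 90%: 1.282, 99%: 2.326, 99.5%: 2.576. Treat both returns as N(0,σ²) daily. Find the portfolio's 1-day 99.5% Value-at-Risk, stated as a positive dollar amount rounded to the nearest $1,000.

σ_p² = 0.56²·2.72² + 0.44²·3.3² + 2·0.92·0.56·0.44·2.72·3.3 = 8.4979 (%²).
σ_p = √8.4979 = 2.915%.
VaR = 2.576 × 2.915% = 7.509%; on $40,000,000 that is $3,003,600.

$3,004,000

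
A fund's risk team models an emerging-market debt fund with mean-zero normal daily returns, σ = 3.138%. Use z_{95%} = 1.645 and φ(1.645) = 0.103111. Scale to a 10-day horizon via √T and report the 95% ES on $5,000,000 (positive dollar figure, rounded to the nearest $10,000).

σ_{10d} = 3.138% × √10 = 9.923%.
ES multiplier = φ(z)/(1−α) = 0.103111/0.05 = 2.062.
ES = 9.923% × 2.062 = 20.461%; on $5,000,000: $1,023,050.

$1,020,000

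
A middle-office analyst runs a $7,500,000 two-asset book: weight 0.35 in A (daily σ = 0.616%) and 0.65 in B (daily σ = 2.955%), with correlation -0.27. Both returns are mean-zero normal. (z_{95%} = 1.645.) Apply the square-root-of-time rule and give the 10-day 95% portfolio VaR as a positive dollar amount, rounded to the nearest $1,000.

σ_p = √(0.35²·0.616² + 0.65²·2.955² + 2·-0.27·0.35·0.65·0.616·2.955) = 1.874%.
σ_{10d} = 1.874% × √10 = 5.926%.
VaR = 1.645 × 5.926% = 9.748%; on $7,500,000 that is $731,100.

$731,000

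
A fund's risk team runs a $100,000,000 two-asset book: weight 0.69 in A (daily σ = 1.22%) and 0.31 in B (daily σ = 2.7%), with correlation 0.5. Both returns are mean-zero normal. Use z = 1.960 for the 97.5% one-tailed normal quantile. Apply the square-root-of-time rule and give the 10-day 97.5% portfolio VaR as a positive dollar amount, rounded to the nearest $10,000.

σ_p = √(0.69²·1.22² + 0.31²·2.7² + 2·0.5·0.69·0.31·1.22·2.7) = 1.454%.
σ_{10d} = 1.454% × √10 = 4.598%.
VaR = 1.960 × 4.598% = 9.012%; on $100,000,000 that is $9,012,000.

$9,010,000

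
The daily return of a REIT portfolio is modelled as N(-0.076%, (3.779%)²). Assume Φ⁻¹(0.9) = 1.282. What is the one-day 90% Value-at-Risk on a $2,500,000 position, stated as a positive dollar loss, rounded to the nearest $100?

$123,000

VaR = −μ + z·σ = −(-0.076%) + 1.282 × 3.779% = 4.921%.
On $2,500,000: 0.04921 × $2,500,000 = $123,025.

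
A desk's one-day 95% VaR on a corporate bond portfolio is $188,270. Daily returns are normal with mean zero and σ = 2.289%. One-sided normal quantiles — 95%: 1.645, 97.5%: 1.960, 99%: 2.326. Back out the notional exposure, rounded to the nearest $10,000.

$5,000,000

VaR as a fraction of value: z·σ = 1.645 × 2.289% = 3.7654%.
Position = $188,270 / 0.0376541 = $4,999,993.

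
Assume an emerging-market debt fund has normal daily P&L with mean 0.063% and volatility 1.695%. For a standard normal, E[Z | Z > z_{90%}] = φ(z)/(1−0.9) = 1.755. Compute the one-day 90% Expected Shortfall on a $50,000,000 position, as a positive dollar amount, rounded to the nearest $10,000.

$1,460,000

ES = −(0.063%) + 1.695% × 1.755 = 2.912%.
On $50,000,000: 0.02912 × $50,000,000 = $1,456,000.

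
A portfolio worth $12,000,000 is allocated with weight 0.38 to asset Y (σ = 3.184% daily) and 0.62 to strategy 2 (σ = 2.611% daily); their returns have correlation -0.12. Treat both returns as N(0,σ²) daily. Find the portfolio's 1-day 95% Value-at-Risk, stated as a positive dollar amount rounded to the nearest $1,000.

σ_p² = 0.38²·3.184² + 0.62²·2.611² + 2·-0.12·0.38·0.62·3.184·2.611 = 3.6144 (%²).
σ_p = √3.6144 = 1.901%.
At 95%, z = 1.645.
VaR = 1.645 × 1.901% = 3.127%; on $12,000,000 that is $375,240.

$375,000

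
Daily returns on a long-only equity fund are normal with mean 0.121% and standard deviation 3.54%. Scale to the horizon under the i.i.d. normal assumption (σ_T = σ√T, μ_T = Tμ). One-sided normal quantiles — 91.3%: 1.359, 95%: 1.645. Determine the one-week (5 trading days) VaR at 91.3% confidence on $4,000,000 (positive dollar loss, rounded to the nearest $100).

$406,100

σ_{5d} = 3.54% × √5 = 7.916%; μ_{5d} = 5 × 0.121% = 0.605%.
VaR = −(0.605%) + 1.359 × 7.916% = 10.153%.
On $4,000,000: 0.10153 × $4,000,000 = $406,120.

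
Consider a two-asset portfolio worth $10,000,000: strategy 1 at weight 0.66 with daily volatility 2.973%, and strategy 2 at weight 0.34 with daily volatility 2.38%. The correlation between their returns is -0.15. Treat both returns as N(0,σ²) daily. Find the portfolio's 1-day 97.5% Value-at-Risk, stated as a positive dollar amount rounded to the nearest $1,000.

σ_p² = 0.66²·2.973² + 0.34²·2.38² + 2·-0.15·0.66·0.34·2.973·2.38 = 4.0286 (%²).
σ_p = √4.0286 = 2.007%.
At 97.5%, z = 1.960.
VaR = 1.960 × 2.007% = 3.934%; on $10,000,000 that is $393,400.

$393,000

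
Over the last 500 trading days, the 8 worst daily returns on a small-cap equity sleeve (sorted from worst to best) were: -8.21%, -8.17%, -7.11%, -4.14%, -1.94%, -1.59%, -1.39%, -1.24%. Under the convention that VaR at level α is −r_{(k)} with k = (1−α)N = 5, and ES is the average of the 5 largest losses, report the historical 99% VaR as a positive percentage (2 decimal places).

1.94%

k = 5; the 5th lowest return is -1.94%, so VaR = 1.94%.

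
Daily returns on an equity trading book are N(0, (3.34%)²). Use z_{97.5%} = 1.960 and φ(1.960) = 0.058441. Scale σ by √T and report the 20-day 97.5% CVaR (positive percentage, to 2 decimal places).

σ_{20d} = 3.34% × √20 = 14.937%.
ES multiplier = φ(z)/(1−α) = 0.058441/0.025 = 2.338.
ES = 14.937% × 2.338 = 34.923%.

34.92%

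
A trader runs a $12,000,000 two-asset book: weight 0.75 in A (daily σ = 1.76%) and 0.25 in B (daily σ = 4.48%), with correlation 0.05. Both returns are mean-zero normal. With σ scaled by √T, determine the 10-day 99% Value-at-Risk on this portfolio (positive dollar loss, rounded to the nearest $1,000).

σ_p = √(0.75²·1.76² + 0.25²·4.48² + 2·0.05·0.75·0.25·1.76·4.48) = 1.773%.
σ_{10d} = 1.773% × √10 = 5.607%.
z(99%) = 2.326.
VaR = 2.326 × 5.607% = 13.042%; on $12,000,000 that is $1,565,040.

$1,565,000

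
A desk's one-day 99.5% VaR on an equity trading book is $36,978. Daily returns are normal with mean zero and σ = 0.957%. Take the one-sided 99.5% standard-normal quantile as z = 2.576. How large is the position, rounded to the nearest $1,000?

VaR as a fraction of value: z·σ = 2.576 × 0.957% = 2.46523%.
Position = $36,978 / 0.0246523 = $1,499,981.

$1,500,000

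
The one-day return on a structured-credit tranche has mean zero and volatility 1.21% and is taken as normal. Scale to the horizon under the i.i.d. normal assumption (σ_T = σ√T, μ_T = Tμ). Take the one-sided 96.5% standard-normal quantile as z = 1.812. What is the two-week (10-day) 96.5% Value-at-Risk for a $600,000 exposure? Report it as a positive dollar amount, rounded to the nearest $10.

σ_{10d} = 1.21% × √10 = 3.826%.
VaR = 1.812 × 3.826% = 6.933%.
On $600,000: 0.06933 × $600,000 = $41,598.

$41,600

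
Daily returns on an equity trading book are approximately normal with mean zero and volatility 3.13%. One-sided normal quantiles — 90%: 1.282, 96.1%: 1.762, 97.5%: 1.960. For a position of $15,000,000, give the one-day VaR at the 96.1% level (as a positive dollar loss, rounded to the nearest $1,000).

VaR = z·σ = 1.762 × 3.13% = 5.515%.
On $15,000,000: 0.05515 × $15,000,000 = $827,250.

$827,000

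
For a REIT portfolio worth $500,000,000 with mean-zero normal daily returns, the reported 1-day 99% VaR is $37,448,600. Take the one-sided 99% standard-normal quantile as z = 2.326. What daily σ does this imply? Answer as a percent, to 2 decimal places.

3.22%

VaR as a fraction: $37,448,600 / $500,000,000 = 7.490%.
σ = VaR / z = 7.490% / 2.326 = 3.220%.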